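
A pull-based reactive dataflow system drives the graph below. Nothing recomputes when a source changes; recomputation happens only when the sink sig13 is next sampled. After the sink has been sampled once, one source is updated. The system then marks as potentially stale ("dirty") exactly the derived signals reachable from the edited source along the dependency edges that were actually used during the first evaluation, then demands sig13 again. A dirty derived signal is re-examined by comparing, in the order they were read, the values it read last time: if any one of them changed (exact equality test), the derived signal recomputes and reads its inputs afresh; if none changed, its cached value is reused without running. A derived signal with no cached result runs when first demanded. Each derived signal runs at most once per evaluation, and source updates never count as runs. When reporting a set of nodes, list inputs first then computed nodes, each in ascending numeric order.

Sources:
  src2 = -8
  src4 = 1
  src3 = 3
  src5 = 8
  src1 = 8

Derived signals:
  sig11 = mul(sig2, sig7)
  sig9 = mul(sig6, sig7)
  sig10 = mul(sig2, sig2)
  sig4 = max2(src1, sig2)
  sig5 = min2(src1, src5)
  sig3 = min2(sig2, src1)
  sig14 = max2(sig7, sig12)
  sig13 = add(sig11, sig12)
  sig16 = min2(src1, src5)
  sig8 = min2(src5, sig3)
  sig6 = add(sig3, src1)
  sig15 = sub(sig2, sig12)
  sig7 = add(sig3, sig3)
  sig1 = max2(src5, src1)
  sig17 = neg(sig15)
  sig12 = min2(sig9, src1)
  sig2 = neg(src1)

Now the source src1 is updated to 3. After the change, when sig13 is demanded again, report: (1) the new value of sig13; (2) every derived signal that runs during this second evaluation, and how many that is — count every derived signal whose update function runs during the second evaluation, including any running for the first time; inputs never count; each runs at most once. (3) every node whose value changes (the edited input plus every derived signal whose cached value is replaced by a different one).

New value of sig13: 18.
Derived signals that run: sig2, sig3, sig6, sig7, sig9, sig11, sig12, sig13 — 8 in total.
Values that change: src1, sig2, sig3, sig7, sig11, sig13.

First evaluation (everything demanded from the output):
  sig2 = neg(8) = -8
  sig3 = min2(-8, 8) = -8
  sig6 = add(-8, 8) = 0
  sig7 = add(-8, -8) = -16
  sig9 = mul(0, -16) = 0
  sig11 = mul(-8, -16) = 128
  sig12 = min2(0, 8) = 0
  sig13 = add(128, 0) = 128

Propagation after the edit:
  sig2: runs — src1 8->3; result -3.
  sig3: runs — sig2 -8->-3; src1 8->3; result -3.
  sig6: runs — sig3 -8->-3; src1 8->3; result 0 (same value as before).
  sig7: runs — sig3 -8->-3; sig3 -8->-3; result -6.
  sig9: runs — sig7 -16->-6; result 0 (same value as before).
  sig11: runs — sig2 -8->-3; sig7 -16->-6; result 18.
  sig12: runs — src1 8->3; result 0 (same value as before).
  sig13: runs — sig11 128->18; result 18.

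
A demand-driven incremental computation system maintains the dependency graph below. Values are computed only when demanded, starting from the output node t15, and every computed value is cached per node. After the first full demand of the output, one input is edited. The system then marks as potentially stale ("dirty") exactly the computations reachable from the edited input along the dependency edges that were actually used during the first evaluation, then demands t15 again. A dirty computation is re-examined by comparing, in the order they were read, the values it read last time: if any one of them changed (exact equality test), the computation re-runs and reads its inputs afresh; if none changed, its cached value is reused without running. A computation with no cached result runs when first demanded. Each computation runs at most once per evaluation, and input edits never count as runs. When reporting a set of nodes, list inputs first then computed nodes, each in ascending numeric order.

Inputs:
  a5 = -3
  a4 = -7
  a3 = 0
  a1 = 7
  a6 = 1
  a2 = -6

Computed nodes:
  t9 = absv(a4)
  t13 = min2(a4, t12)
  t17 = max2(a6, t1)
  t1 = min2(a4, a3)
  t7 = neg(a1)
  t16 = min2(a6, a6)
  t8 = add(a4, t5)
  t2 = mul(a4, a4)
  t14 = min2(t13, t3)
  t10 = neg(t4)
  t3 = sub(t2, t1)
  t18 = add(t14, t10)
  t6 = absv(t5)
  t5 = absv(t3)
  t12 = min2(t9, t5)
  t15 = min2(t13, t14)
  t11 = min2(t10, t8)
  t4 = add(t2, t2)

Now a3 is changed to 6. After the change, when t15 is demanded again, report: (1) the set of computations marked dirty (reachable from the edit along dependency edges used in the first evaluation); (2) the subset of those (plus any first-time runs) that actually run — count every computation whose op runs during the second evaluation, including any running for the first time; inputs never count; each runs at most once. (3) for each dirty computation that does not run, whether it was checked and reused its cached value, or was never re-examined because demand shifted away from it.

Marked dirty: t1, t3, t5, t12, t13, t14, t15.
Computations that run: t1 — 1 in total.
Checked but reused from cache: t3, t5, t12, t13, t14, t15.
Key observation: the change is absorbed at t1 — it re-runs but produces the same value, and the output's value is unchanged.

First evaluation (everything demanded from the output):
  t1 = min2(-7, 0) = -7
  t2 = mul(-7, -7) = 49
  t3 = sub(49, -7) = 56
  t5 = absv(56) = 56
  t9 = absv(-7) = 7
  t12 = min2(7, 56) = 7
  t13 = min2(-7, 7) = -7
  t14 = min2(-7, 56) = -7
  t15 = min2(-7, -7) = -7

Propagation after the edit:
  t1: runs — a3 0->6; result -7 (same value as before).
  t3: checked — values it read are unchanged (t2 unchanged, t1 unchanged); reused cached 56 without running.
  t5: checked — values it read are unchanged (t3 unchanged); reused cached 56 without running.
  t12: checked — values it read are unchanged (t9 unchanged, t5 unchanged); reused cached 7 without running.
  t13: checked — values it read are unchanged (a4 unchanged, t12 unchanged); reused cached -7 without running.
  t14: checked — values it read are unchanged (t13 unchanged, t3 unchanged); reused cached -7 without running.
  t15: checked — values it read are unchanged (t13 unchanged, t14 unchanged); reused cached -7 without running.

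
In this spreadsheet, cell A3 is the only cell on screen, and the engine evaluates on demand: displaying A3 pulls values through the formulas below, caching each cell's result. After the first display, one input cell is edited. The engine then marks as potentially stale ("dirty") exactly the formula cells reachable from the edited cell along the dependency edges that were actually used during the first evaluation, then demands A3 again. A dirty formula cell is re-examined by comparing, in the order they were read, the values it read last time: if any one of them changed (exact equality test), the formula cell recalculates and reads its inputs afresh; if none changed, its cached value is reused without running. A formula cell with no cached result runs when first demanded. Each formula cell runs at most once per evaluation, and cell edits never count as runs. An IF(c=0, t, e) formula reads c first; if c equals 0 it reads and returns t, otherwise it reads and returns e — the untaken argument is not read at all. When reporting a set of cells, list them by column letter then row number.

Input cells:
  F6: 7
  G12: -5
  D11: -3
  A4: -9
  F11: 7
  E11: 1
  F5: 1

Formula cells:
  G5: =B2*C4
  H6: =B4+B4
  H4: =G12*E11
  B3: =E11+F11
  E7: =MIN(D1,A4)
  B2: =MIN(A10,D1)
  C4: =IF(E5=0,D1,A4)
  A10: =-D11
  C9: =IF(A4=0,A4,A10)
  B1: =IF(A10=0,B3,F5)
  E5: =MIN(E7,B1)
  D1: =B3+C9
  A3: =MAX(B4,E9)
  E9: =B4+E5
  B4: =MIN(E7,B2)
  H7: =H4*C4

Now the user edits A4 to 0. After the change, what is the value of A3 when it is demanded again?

A3 now evaluates to 0.

Initial pass — values computed on the first demand:
  A10 = -(-3) = 3
  B3 = 1 + 7 = 8
  B1 = IF(A10=0: A10=3 -> else branch F5) = 1
  C9 = IF(A4=0: A4=-9 -> else branch A10) = 3
  D1 = 8 + 3 = 11
  B2 = MIN(3, 11) = 3
  E7 = MIN(11, -9) = -9
  B4 = MIN(-9, 3) = -9
  E5 = MIN(-9, 1) = -9
  E9 = -9 + -9 = -18
  A3 = MAX(-9, -18) = -9

Second demand — change propagation:
  C9: re-runs because A4 -9->0; new result 0.
  D1: re-runs because C9 3->0; new result 8.
  B2: re-runs because D1 11->8; new result 3 (unchanged).
  E7: re-runs because D1 11->8; A4 -9->0; new result 0.
  B4: re-runs because E7 -9->0; new result 0.
  E5: re-runs because E7 -9->0; new result 0.
  E9: re-runs because B4 -9->0; E5 -9->0; new result 0.
  A3: re-runs because B4 -9->0; E9 -18->0; new result 0.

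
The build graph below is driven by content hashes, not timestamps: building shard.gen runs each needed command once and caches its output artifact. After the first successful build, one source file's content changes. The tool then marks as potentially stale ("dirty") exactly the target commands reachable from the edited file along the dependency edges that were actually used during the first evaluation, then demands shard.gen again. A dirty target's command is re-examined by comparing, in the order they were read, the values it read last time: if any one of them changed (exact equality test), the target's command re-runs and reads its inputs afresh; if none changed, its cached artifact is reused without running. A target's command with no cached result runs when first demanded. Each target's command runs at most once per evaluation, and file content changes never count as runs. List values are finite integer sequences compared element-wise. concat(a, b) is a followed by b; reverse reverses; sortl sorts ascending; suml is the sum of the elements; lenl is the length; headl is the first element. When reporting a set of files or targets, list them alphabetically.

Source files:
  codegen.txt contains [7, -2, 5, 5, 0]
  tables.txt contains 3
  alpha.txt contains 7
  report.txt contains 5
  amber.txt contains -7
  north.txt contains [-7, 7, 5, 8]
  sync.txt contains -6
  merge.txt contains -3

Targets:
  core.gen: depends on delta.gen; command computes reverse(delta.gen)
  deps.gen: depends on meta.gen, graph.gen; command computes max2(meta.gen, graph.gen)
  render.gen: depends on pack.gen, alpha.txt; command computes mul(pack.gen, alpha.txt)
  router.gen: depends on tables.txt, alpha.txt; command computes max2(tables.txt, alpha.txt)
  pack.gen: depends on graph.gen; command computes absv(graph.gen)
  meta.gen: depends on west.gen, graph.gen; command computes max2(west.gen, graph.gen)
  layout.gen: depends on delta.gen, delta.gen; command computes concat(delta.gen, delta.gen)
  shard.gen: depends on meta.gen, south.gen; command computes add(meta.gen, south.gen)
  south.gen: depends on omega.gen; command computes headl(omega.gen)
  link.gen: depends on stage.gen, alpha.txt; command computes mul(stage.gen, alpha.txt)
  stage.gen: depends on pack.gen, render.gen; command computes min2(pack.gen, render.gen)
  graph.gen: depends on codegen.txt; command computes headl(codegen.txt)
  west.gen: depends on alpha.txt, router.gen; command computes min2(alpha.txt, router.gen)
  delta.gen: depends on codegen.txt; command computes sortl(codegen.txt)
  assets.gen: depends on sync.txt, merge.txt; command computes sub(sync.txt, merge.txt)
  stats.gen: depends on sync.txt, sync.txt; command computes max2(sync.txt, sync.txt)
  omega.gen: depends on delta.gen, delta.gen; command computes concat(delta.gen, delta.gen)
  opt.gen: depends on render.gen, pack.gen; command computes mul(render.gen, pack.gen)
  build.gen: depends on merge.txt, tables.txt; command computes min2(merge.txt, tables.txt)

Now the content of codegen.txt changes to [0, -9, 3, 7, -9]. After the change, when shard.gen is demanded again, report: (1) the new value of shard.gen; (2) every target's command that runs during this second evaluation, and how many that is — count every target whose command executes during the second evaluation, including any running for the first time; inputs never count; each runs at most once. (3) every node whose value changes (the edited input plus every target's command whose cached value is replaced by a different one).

Initial pass — values computed on the first demand:
  delta.gen = sortl([7, -2, 5, 5, 0]) = [-2, 0, 5, 5, 7]
  graph.gen = headl([7, -2, 5, 5, 0]) = 7
  omega.gen = concat([-2, 0, 5, 5, 7], [-2, 0, 5, 5, 7]) = [-2, 0, 5, 5, 7, -2, 0, 5, 5, 7]
  router.gen = max2(3, 7) = 7
  south.gen = headl([-2, 0, 5, 5, 7, -2, 0, 5, 5, 7]) = -2
  west.gen = min2(7, 7) = 7
  meta.gen = max2(7, 7) = 7
  shard.gen = add(7, -2) = 5

Second demand — change propagation:
  delta.gen: re-runs because codegen.txt [7, -2, 5, 5, 0]->[0, -9, 3, 7, -9]; new result [-9, -9, 0, 3, 7].
  graph.gen: re-runs because codegen.txt [7, -2, 5, 5, 0]->[0, -9, 3, 7, -9]; new result 0.
  meta.gen: re-runs because graph.gen 7->0; new result 7 (unchanged).
  omega.gen: re-runs because delta.gen [-2, 0, 5, 5, 7]->[-9, -9, 0, 3, 7]; delta.gen [-2, 0, 5, 5, 7]->[-9, -9, 0, 3, 7]; new result [-9, -9, 0, 3, 7, -9, -9, 0, 3, 7].
  south.gen: re-runs because omega.gen [-2, 0, 5, 5, 7, -2, 0, 5, 5, 7]->[-9, -9, 0, 3, 7, -9, -9, 0, 3, 7]; new result -9.
  shard.gen: re-runs because south.gen -2->-9; new result -2.

shard.gen now evaluates to -2.
Run set: delta.gen, graph.gen, meta.gen, omega.gen, shard.gen, south.gen (6 run).
Changed values: codegen.txt, delta.gen, graph.gen, omega.gen, shard.gen, south.gen.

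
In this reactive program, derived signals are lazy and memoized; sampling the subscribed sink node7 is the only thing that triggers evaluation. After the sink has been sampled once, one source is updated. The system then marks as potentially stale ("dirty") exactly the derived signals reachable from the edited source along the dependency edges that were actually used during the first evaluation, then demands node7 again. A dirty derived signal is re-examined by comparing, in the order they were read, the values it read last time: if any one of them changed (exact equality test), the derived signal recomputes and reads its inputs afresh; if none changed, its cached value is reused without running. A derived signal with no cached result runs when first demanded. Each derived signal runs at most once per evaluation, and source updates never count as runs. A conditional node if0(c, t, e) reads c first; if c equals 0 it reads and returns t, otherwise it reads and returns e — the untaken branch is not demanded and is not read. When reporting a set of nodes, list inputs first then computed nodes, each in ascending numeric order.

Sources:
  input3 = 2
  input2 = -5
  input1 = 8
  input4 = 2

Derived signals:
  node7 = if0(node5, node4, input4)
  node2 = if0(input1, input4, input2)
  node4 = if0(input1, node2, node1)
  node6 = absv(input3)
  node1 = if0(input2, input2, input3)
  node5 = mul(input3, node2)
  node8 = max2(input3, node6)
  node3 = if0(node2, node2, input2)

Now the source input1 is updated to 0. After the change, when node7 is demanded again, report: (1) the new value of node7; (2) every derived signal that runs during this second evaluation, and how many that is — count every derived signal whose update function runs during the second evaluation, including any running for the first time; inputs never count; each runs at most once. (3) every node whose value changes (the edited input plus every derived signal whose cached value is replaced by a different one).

Demanding node7 again yields 2.
3 derived signals run: node2, node5, node7.
The nodes whose values change: input1, node2, node5.

First demand of the output computes:
  node2 = if0(input1=8 -> else branch input2) = -5
  node5 = mul(2, -5) = -10
  node7 = if0(node5=-10 -> else branch input4) = 2

After the edit, cleaning proceeds:
  node2: a read changed (input1 8->0) — executes, giving 2.
  node5: a read changed (node2 -5->2) — executes, giving 4.
  node7: a read changed (node5 -10->4) — executes, giving 2 — identical to its old value.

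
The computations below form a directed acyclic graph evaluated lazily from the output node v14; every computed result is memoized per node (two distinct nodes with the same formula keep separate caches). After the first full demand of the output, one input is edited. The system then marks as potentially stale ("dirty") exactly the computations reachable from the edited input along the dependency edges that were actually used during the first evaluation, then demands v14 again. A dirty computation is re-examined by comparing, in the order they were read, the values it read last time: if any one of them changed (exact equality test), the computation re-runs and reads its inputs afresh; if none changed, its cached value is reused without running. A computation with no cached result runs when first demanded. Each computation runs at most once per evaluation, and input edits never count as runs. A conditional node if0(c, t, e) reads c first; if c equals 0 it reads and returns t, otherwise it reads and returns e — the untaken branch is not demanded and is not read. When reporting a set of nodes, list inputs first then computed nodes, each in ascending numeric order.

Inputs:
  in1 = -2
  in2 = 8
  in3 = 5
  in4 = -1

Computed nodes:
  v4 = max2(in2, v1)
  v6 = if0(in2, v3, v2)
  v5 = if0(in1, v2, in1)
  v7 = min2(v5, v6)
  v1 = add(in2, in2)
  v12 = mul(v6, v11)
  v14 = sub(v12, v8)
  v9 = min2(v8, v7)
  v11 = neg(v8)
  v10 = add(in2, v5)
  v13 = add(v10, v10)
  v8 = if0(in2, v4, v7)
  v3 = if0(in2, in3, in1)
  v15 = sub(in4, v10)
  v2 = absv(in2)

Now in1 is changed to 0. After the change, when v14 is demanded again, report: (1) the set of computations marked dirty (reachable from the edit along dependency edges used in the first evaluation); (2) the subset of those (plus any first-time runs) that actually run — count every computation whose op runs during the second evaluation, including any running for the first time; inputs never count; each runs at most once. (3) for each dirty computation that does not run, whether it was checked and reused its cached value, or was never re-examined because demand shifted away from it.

First demand of the output computes:
  v2 = absv(8) = 8
  v5 = if0(in1=-2 -> else branch in1) = -2
  v6 = if0(in2=8 -> else branch v2) = 8
  v7 = min2(-2, 8) = -2
  v8 = if0(in2=8 -> else branch v7) = -2
  v11 = neg(-2) = 2
  v12 = mul(8, 2) = 16
  v14 = sub(16, -2) = 18

After the edit, cleaning proceeds:
  v5: a read changed (in1 -2->0; in1 -2->0) — executes, giving 8.
  v7: a read changed (v5 -2->8) — executes, giving 8.
  v8: a read changed (v7 -2->8) — executes, giving 8.
  v11: a read changed (v8 -2->8) — executes, giving -8.
  v12: a read changed (v11 2->-8) — executes, giving -64.
  v14: a read changed (v12 16->-64; v8 -2->8) — executes, giving -72.

The edit dirties: v5, v7, v8, v11, v12, v14.
6 computations run: v5, v7, v8, v11, v12, v14.
No dirty computation escaped a run.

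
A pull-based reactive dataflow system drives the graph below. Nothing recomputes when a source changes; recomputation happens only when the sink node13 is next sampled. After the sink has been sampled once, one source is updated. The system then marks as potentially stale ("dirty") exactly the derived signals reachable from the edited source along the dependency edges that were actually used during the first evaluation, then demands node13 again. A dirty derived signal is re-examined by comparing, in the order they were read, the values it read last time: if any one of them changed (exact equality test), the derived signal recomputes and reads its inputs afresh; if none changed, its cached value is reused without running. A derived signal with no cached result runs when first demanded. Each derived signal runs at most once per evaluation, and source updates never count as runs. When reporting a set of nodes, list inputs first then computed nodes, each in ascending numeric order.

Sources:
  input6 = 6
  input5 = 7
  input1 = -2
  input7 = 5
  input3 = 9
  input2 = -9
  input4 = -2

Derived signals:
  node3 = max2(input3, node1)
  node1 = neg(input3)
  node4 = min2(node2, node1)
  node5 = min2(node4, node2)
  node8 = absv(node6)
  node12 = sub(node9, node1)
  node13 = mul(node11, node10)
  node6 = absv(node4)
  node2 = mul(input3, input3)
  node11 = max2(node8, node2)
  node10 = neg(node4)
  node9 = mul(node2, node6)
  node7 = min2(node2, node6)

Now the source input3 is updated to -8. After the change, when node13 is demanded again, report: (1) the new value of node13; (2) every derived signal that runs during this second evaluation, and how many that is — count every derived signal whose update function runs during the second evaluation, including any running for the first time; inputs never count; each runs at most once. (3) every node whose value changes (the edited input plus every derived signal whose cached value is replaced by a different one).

New value of node13: -512.
Derived signals that run: node1, node2, node4, node6, node8, node10, node11, node13 — 8 in total.
Values that change: input3, node1, node2, node4, node6, node8, node10, node11, node13.

First evaluation (everything demanded from the output):
  node1 = neg(9) = -9
  node2 = mul(9, 9) = 81
  node4 = min2(81, -9) = -9
  node6 = absv(-9) = 9
  node8 = absv(9) = 9
  node10 = neg(-9) = 9
  node11 = max2(9, 81) = 81
  node13 = mul(81, 9) = 729

Propagation after the edit:
  node1: runs — input3 9->-8; result 8.
  node2: runs — input3 9->-8; input3 9->-8; result 64.
  node4: runs — node2 81->64; node1 -9->8; result 8.
  node6: runs — node4 -9->8; result 8.
  node8: runs — node6 9->8; result 8.
  node10: runs — node4 -9->8; result -8.
  node11: runs — node8 9->8; node2 81->64; result 64.
  node13: runs — node11 81->64; node10 9->-8; result -512.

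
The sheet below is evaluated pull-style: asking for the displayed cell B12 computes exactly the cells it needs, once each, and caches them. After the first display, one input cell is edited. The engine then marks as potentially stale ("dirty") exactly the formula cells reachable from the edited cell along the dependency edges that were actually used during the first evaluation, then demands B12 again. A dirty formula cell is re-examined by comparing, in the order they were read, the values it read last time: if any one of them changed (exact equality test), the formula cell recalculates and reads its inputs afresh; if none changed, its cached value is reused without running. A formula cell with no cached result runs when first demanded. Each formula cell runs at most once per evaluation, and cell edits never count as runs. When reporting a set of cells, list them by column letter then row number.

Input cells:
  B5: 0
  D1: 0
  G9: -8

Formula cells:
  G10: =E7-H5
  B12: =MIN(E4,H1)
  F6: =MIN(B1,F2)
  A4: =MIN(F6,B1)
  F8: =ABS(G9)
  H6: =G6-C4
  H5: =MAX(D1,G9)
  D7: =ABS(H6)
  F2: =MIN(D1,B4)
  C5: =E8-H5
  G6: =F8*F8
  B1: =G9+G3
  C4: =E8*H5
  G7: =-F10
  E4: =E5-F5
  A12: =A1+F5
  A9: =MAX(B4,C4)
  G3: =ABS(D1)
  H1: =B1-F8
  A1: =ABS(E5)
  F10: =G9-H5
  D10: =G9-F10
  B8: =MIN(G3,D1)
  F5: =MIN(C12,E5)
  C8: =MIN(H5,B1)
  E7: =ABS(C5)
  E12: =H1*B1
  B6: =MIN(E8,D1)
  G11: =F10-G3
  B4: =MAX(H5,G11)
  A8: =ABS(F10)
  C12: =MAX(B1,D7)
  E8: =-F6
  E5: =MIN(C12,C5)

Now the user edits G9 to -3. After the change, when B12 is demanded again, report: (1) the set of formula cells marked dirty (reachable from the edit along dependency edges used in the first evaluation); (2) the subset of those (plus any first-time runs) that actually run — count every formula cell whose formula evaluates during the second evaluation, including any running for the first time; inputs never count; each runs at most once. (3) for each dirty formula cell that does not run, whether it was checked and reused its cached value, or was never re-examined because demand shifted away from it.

First demand of the output computes:
  F8 = ABS(-8) = 8
  G3 = ABS(0) = 0
  B1 = -8 + 0 = -8
  G6 = 8 * 8 = 64
  H1 = -8 - 8 = -16
  H5 = MAX(0, -8) = 0
  F10 = -8 - 0 = -8
  G11 = -8 - 0 = -8
  B4 = MAX(0, -8) = 0
  F2 = MIN(0, 0) = 0
  F6 = MIN(-8, 0) = -8
  E8 = -(-8) = 8
  C4 = 8 * 0 = 0
  C5 = 8 - 0 = 8
  H6 = 64 - 0 = 64
  D7 = ABS(64) = 64
  C12 = MAX(-8, 64) = 64
  E5 = MIN(64, 8) = 8
  F5 = MIN(64, 8) = 8
  E4 = 8 - 8 = 0
  B12 = MIN(0, -16) = -16

After the edit, cleaning proceeds:
  B1: a read changed (G9 -8->-3) — executes, giving -3.
  F8: a read changed (G9 -8->-3) — executes, giving 3.
  G6: a read changed (F8 8->3; F8 8->3) — executes, giving 9.
  H1: a read changed (B1 -8->-3; F8 8->3) — executes, giving -6.
  H5: a read changed (G9 -8->-3) — executes, giving 0 — identical to its old value.
  F10: a read changed (G9 -8->-3) — executes, giving -3.
  G11: a read changed (F10 -8->-3) — executes, giving -3.
  B4: a read changed (G11 -8->-3) — executes, giving 0 — identical to its old value.
  F2: dirty, but its reads are unchanged (D1 unchanged, B4 unchanged); cached 0 stands.
  F6: a read changed (B1 -8->-3) — executes, giving -3.
  E8: a read changed (F6 -8->-3) — executes, giving 3.
  C4: a read changed (E8 8->3) — executes, giving 0 — identical to its old value.
  C5: a read changed (E8 8->3) — executes, giving 3.
  H6: a read changed (G6 64->9) — executes, giving 9.
  D7: a read changed (H6 64->9) — executes, giving 9.
  C12: a read changed (B1 -8->-3; D7 64->9) — executes, giving 9.
  E5: a read changed (C12 64->9; C5 8->3) — executes, giving 3.
  F5: a read changed (C12 64->9; E5 8->3) — executes, giving 3.
  E4: a read changed (E5 8->3; F5 8->3) — executes, giving 0 — identical to its old value.
  B12: a read changed (H1 -16->-6) — executes, giving -6.

Note where the cutoff bites: F2 is checked, finds nothing changed, and keeps its cache.

The edit dirties: B1, B4, B12, C4, C5, C12, D7, E4, E5, E8, F2, F5, F6, F8, F10, G6, G11, H1, H5, H6.
19 formula cells run: B1, B4, B12, C4, C5, C12, D7, E4, E5, E8, F5, F6, F8, F10, G6, G11, H1, H5, H6.
Cache hits after checking: F2.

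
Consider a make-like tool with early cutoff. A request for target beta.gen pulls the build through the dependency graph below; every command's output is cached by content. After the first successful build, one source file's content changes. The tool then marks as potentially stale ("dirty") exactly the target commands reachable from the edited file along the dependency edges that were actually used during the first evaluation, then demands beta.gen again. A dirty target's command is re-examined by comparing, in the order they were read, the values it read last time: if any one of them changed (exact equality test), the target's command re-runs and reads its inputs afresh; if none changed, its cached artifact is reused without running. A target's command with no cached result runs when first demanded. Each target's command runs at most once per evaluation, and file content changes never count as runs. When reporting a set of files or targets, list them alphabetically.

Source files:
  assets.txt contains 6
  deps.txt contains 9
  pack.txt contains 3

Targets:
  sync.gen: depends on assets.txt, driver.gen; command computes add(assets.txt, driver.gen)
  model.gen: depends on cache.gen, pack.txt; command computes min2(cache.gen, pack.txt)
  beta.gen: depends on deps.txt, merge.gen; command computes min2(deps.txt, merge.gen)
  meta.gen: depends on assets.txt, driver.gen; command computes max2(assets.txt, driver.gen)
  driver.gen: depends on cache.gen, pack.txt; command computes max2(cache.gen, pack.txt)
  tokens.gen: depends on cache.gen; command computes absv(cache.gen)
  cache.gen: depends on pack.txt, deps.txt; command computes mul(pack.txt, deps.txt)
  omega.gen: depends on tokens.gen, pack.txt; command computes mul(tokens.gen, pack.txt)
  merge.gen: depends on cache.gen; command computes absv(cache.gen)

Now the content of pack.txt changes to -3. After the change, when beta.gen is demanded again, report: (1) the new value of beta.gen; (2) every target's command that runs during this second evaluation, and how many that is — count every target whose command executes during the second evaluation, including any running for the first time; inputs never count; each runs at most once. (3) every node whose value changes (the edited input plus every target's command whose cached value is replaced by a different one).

Demanding beta.gen again yields 9.
2 target commands run: cache.gen, merge.gen.
The nodes whose values change: cache.gen, pack.txt.
Note the absorption at merge.gen: it re-runs yet its value is the same, leaving the output's value untouched.

First demand of the output computes:
  cache.gen = mul(3, 9) = 27
  merge.gen = absv(27) = 27
  beta.gen = min2(9, 27) = 9

After the edit, cleaning proceeds:
  cache.gen: a read changed (pack.txt 3->-3) — executes, giving -27.
  merge.gen: a read changed (cache.gen 27->-27) — executes, giving 27 — identical to its old value.
  beta.gen: dirty, but its reads are unchanged (deps.txt unchanged, merge.gen unchanged); cached 9 stands.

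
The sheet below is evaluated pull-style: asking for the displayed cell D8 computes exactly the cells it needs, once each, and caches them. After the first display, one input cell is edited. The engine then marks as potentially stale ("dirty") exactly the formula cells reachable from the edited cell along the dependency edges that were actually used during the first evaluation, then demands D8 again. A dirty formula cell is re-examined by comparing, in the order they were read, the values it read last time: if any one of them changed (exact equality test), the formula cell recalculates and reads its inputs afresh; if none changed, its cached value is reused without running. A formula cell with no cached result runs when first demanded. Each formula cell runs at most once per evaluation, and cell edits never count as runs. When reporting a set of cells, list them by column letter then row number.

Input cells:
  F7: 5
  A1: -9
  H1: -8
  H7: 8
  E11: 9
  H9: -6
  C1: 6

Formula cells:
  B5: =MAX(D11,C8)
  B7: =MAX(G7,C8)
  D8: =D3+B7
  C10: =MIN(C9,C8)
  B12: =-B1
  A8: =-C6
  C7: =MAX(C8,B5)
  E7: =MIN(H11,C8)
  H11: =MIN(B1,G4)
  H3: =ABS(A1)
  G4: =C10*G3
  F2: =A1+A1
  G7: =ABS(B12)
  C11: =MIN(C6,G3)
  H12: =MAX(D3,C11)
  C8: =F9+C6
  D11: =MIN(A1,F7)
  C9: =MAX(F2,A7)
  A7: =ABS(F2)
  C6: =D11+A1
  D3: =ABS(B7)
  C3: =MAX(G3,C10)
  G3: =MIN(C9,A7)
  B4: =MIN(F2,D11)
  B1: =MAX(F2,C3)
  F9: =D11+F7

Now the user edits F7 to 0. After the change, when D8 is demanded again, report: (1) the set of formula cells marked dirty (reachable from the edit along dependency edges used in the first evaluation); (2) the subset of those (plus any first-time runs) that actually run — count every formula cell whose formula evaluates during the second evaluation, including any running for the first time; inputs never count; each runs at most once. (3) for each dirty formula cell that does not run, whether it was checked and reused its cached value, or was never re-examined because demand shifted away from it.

The edit dirties: B1, B7, B12, C3, C6, C8, C10, D3, D8, D11, F9, G7.
6 formula cells run: B7, C3, C8, C10, D11, F9.
Cache hits after checking: B1, B12, C6, D3, D8, G7.
Note where the cutoff bites: C6 is checked, finds nothing changed, and keeps its cache.

First demand of the output computes:
  D11 = MIN(-9, 5) = -9
  C6 = -9 + -9 = -18
  F2 = -9 + -9 = -18
  A7 = ABS(-18) = 18
  C9 = MAX(-18, 18) = 18
  F9 = -9 + 5 = -4
  C8 = -4 + -18 = -22
  C10 = MIN(18, -22) = -22
  G3 = MIN(18, 18) = 18
  C3 = MAX(18, -22) = 18
  B1 = MAX(-18, 18) = 18
  B12 = -(18) = -18
  G7 = ABS(-18) = 18
  B7 = MAX(18, -22) = 18
  D3 = ABS(18) = 18
  D8 = 18 + 18 = 36

After the edit, cleaning proceeds:
  D11: a read changed (F7 5->0) — executes, giving -9 — identical to its old value.
  C6: dirty, but its reads are unchanged (D11 unchanged, A1 unchanged); cached -18 stands.
  F9: a read changed (F7 5->0) — executes, giving -9.
  C8: a read changed (F9 -4->-9) — executes, giving -27.
  C10: a read changed (C8 -22->-27) — executes, giving -27.
  C3: a read changed (C10 -22->-27) — executes, giving 18 — identical to its old value.
  B1: dirty, but its reads are unchanged (F2 unchanged, C3 unchanged); cached 18 stands.
  B12: dirty, but its reads are unchanged (B1 unchanged); cached -18 stands.
  G7: dirty, but its reads are unchanged (B12 unchanged); cached 18 stands.
  B7: a read changed (C8 -22->-27) — executes, giving 18 — identical to its old value.
  D3: dirty, but its reads are unchanged (B7 unchanged); cached 18 stands.
  D8: dirty, but its reads are unchanged (D3 unchanged, B7 unchanged); cached 36 stands.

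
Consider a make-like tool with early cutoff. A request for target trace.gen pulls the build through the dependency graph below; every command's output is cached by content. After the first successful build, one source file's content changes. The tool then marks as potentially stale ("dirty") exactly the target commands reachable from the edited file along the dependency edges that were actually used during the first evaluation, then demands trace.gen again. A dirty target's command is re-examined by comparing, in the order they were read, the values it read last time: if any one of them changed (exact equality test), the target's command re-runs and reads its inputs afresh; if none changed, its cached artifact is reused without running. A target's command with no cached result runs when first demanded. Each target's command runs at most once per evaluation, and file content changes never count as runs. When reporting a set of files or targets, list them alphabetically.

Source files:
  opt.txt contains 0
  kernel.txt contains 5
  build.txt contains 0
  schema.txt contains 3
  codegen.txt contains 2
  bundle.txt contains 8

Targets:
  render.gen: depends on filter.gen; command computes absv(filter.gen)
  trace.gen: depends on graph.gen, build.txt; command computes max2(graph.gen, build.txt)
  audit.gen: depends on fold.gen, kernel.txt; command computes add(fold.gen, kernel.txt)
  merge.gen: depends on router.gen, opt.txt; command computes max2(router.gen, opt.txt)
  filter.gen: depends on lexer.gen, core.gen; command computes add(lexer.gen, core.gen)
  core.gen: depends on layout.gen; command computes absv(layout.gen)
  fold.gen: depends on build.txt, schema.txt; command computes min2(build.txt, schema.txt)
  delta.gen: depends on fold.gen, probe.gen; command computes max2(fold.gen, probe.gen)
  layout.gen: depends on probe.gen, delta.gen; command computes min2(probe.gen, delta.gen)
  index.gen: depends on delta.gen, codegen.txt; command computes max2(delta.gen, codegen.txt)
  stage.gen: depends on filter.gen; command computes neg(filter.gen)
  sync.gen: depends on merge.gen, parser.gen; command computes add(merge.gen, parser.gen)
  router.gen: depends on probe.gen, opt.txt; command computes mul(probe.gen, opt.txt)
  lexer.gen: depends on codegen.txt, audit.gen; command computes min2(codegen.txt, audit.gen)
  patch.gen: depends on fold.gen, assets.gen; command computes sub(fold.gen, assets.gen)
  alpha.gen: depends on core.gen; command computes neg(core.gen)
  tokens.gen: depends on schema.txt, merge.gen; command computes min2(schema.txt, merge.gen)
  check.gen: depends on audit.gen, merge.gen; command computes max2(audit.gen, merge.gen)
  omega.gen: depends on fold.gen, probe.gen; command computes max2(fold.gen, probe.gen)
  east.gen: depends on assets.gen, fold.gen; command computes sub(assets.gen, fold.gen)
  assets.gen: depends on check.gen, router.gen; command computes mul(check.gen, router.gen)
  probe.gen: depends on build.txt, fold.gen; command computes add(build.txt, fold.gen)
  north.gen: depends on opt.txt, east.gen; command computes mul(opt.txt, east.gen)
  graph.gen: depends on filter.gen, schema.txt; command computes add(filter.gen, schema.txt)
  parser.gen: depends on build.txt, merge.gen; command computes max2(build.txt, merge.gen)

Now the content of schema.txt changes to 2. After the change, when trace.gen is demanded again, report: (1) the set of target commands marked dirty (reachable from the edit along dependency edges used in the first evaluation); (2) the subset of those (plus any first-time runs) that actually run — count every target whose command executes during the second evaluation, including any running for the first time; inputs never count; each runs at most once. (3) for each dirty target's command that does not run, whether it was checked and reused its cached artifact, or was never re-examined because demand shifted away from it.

First demand of the output computes:
  fold.gen = min2(0, 3) = 0
  audit.gen = add(0, 5) = 5
  lexer.gen = min2(2, 5) = 2
  probe.gen = add(0, 0) = 0
  delta.gen = max2(0, 0) = 0
  layout.gen = min2(0, 0) = 0
  core.gen = absv(0) = 0
  filter.gen = add(2, 0) = 2
  graph.gen = add(2, 3) = 5
  trace.gen = max2(5, 0) = 5

After the edit, cleaning proceeds:
  fold.gen: a read changed (schema.txt 3->2) — executes, giving 0 — identical to its old value.
  audit.gen: dirty, but its reads are unchanged (fold.gen unchanged, kernel.txt unchanged); cached 5 stands.
  lexer.gen: dirty, but its reads are unchanged (codegen.txt unchanged, audit.gen unchanged); cached 2 stands.
  probe.gen: dirty, but its reads are unchanged (build.txt unchanged, fold.gen unchanged); cached 0 stands.
  delta.gen: dirty, but its reads are unchanged (fold.gen unchanged, probe.gen unchanged); cached 0 stands.
  layout.gen: dirty, but its reads are unchanged (probe.gen unchanged, delta.gen unchanged); cached 0 stands.
  core.gen: dirty, but its reads are unchanged (layout.gen unchanged); cached 0 stands.
  filter.gen: dirty, but its reads are unchanged (lexer.gen unchanged, core.gen unchanged); cached 2 stands.
  graph.gen: a read changed (schema.txt 3->2) — executes, giving 4.
  trace.gen: a read changed (graph.gen 5->4) — executes, giving 4.

Note where the cutoff bites: probe.gen is checked, finds nothing changed, and keeps its cache.

The edit dirties: audit.gen, core.gen, delta.gen, filter.gen, fold.gen, graph.gen, layout.gen, lexer.gen, probe.gen, trace.gen.
3 target commands run: fold.gen, graph.gen, trace.gen.
Cache hits after checking: audit.gen, core.gen, delta.gen, filter.gen, layout.gen, lexer.gen, probe.gen.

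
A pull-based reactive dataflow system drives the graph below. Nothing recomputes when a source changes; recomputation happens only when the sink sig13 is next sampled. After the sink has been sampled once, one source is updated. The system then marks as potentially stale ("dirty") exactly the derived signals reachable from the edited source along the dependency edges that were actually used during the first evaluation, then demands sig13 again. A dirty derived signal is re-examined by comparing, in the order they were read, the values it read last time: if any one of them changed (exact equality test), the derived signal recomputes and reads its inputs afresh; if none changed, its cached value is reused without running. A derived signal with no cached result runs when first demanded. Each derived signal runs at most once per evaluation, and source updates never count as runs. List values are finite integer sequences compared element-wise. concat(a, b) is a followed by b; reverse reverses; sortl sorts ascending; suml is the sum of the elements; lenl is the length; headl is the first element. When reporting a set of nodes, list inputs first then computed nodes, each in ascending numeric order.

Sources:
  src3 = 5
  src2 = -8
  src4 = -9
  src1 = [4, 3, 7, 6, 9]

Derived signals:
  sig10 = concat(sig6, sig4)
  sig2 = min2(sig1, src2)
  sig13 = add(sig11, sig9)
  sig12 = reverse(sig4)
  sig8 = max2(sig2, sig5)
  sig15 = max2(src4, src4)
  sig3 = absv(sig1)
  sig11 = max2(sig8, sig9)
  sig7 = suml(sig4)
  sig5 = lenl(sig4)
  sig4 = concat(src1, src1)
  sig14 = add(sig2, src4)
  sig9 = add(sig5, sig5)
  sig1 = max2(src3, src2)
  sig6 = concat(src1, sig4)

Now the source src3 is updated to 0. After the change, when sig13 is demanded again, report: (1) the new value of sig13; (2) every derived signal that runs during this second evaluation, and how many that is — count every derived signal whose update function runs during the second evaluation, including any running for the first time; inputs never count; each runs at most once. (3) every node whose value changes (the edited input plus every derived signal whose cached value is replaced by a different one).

New value of sig13: 40.
Derived signals that run: sig1, sig2 — 2 in total.
Values that change: src3, sig1.
Key observation: the change is absorbed at sig2 — it re-runs but produces the same value, and the output's value is unchanged.

First evaluation (everything demanded from the output):
  sig1 = max2(5, -8) = 5
  sig2 = min2(5, -8) = -8
  sig4 = concat([4, 3, 7, 6, 9], [4, 3, 7, 6, 9]) = [4, 3, 7, 6, 9, 4, 3, 7, 6, 9]
  sig5 = lenl([4, 3, 7, 6, 9, 4, 3, 7, 6, 9]) = 10
  sig8 = max2(-8, 10) = 10
  sig9 = add(10, 10) = 20
  sig11 = max2(10, 20) = 20
  sig13 = add(20, 20) = 40

Propagation after the edit:
  sig1: runs — src3 5->0; result 0.
  sig2: runs — sig1 5->0; result -8 (same value as before).
  sig8: checked — values it read are unchanged (sig2 unchanged, sig5 unchanged); reused cached 10 without running.
  sig11: checked — values it read are unchanged (sig8 unchanged, sig9 unchanged); reused cached 20 without running.
  sig13: checked — values it read are unchanged (sig11 unchanged, sig9 unchanged); reused cached 40 without running.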